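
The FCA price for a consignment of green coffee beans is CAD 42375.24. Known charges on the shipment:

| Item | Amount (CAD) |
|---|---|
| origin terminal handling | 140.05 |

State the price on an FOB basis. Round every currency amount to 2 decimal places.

FOB price: CAD 42515.29

From FCA to FOB, the seller additionally bears: origin terminal.
FOB price = 42375.24 + 140.05 = 42515.29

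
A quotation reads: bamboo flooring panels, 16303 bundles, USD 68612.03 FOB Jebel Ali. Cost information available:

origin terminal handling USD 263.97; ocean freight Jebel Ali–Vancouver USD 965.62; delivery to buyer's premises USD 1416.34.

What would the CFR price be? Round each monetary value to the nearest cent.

CFR price: USD 69577.65

Not relevant to the conversion: origin terminal — on the seller under both FOB and CFR; already in the FOB price and stays in the CFR price. delivery — on the buyer under both terms; not part of either seller's price.
From FOB to CFR, the seller additionally bears: freight.
CFR price = 68612.03 + 965.62 = 69577.65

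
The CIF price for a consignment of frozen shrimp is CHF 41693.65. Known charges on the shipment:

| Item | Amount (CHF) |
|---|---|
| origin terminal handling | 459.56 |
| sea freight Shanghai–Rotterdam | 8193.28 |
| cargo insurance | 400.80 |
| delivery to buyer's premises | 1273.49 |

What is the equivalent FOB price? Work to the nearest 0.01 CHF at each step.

FOB price: CHF 33099.57

Not relevant to the conversion: origin terminal — on the seller under both CIF and FOB; already in the CIF price and stays in the FOB price. delivery — on the buyer under both terms; not part of either seller's price.
From CIF to FOB, the seller no longer bears: freight, insurance.
FOB price = 41693.65 − 8193.28 − 400.80 = 33099.57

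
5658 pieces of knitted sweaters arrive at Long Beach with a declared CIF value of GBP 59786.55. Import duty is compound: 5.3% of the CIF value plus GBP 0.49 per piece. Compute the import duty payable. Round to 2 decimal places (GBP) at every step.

Import duty: GBP 5941.11

Ad valorem component: 59786.55 × 5.3% = 3168.69
Specific component: 5658 × 0.49 = 2772.42
Import duty = 3168.69 + 2772.42 = 5941.11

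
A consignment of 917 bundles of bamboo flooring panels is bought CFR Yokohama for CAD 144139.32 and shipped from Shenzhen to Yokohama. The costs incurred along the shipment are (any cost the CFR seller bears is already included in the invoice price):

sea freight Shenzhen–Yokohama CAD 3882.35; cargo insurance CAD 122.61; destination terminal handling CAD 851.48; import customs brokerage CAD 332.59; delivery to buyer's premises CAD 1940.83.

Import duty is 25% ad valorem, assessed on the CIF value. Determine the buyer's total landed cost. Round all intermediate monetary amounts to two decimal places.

Total landed cost: CAD 183452.31

CFR: the seller pays costs through ocean freight to the destination port, but not insurance.
Already in the invoice (seller's account under CFR): freight — exclude.
CIF value = CFR price + insurance = 144139.32 + 122.61 = 144261.93
Import duty = 144261.93 × 25% = 36065.48
Buyer bears: insurance 122.61 + destination terminal 851.48 + brokerage 332.59 + delivery 1940.83 + duty 36065.48 = 39312.99
Landed cost = invoice 144139.32 + 39312.99 = 183452.31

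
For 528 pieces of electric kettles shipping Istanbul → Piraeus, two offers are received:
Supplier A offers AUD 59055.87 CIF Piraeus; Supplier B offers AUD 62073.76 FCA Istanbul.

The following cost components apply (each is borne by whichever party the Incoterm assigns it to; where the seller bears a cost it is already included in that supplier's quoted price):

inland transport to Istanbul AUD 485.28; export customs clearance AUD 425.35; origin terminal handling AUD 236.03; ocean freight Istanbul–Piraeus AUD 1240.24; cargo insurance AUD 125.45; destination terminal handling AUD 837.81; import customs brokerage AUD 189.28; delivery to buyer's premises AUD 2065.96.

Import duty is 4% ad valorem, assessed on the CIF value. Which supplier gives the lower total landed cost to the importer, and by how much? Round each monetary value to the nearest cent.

Supplier A (CIF):
The CIF price already equals the CIF value: 59055.87
Import duty = 59055.87 × 4% = 2362.23
Buyer bears (A): 837.81 + 189.28 + 2065.96 = 3093.05
Landed cost (A) = invoice 59055.87 + 3093.05 + duty 2362.23 = 64511.15
Supplier B (FCA):
CIF value = FCA price + origin terminal + freight + insurance = 62073.76 + 236.03 + 1240.24 + 125.45 = 63675.48
Import duty = 63675.48 × 4% = 2547.02
Buyer bears (B): 236.03 + 1240.24 + 125.45 + 837.81 + 189.28 + 2065.96 = 4694.77
Landed cost (B) = invoice 62073.76 + 4694.77 + duty 2547.02 = 69315.55
Difference = |64511.15 − 69315.55| = 4804.40

Supplier A is cheaper by AUD 4804.40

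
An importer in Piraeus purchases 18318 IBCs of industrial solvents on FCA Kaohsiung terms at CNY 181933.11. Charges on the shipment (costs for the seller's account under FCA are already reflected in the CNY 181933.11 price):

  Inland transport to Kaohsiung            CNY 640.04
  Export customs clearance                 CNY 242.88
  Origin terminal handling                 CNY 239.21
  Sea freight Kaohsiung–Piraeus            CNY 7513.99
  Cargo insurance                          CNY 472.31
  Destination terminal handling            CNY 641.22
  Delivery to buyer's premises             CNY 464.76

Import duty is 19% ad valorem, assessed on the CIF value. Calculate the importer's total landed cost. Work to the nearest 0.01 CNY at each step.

FCA: the seller delivers export-cleared goods to the carrier; the buyer bears costs from that point.
Already in the invoice (seller's account under FCA): inland to port, export clearance — exclude.
CIF value = FCA price + origin terminal + freight + insurance = 181933.11 + 239.21 + 7513.99 + 472.31 = 190158.62
Import duty = 190158.62 × 19% = 36130.14
Buyer bears: origin terminal 239.21 + freight 7513.99 + insurance 472.31 + destination terminal 641.22 + delivery 464.76 + duty 36130.14 = 45461.63
Landed cost = invoice 181933.11 + 45461.63 = 227394.74

Total landed cost: CNY 227394.74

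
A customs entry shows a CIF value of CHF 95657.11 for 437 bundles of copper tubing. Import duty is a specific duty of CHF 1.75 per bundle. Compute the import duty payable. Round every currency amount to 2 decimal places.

Import duty = 437 × 1.75 = 764.75

Import duty: CHF 764.75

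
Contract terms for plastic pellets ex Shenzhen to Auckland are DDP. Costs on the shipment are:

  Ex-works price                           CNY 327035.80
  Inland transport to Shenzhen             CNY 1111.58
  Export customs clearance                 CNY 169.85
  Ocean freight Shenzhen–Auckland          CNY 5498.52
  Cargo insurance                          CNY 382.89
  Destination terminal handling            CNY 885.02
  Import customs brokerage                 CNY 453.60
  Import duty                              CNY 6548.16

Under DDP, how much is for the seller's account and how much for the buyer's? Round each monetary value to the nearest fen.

DDP: the seller bears all costs including import duty.
Seller's account: goods 327035.80 + inland to port 1111.58 + export clearance 169.85 + freight 5498.52 + insurance 382.89 + destination terminal 885.02 + brokerage 453.60 + duty 6548.16 = 342085.42
Buyer's account: 0.00

Seller: CNY 342085.42; buyer: CNY 0.00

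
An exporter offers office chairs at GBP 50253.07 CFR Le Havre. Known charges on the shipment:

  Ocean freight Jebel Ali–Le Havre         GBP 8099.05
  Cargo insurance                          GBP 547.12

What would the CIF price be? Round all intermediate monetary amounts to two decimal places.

Not relevant to the conversion: freight — on the seller under both CFR and CIF; already in the CFR price and stays in the CIF price.
From CFR to CIF, the seller additionally bears: insurance.
CIF price = 50253.07 + 547.12 = 50800.19

CIF price: GBP 50800.19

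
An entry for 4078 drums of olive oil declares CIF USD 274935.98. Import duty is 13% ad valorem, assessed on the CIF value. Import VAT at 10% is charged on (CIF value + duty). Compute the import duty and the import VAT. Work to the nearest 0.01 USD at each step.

Import duty: USD 35741.68; import VAT: USD 31067.77

Import duty = 274935.98 × 13% = 35741.68
VAT base = CIF + duty = 274935.98 + 35741.68 = 310677.66
Import VAT = 310677.66 × 10% = 31067.77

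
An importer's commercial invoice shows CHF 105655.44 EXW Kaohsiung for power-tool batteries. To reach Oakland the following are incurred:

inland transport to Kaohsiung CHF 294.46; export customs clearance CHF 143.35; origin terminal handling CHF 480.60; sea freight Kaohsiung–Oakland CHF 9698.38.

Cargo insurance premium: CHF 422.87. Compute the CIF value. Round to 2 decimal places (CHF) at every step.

CIF value: CHF 116695.10

CIF = EXW price + pre-shipment costs + freight + insurance
CIF = 105655.44 + 294.46 + 143.35 + 480.60 + 9698.38 + 422.87 = 116695.10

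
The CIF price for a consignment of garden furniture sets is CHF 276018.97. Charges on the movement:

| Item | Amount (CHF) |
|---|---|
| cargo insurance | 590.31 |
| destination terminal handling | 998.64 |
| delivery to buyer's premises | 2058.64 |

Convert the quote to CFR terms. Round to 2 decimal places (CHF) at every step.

CFR price: CHF 275428.66

Not relevant to the conversion: destination terminal, delivery — on the buyer under both terms; not part of either seller's price.
From CIF to CFR, the seller no longer bears: insurance.
CFR price = 276018.97 − 590.31 = 275428.66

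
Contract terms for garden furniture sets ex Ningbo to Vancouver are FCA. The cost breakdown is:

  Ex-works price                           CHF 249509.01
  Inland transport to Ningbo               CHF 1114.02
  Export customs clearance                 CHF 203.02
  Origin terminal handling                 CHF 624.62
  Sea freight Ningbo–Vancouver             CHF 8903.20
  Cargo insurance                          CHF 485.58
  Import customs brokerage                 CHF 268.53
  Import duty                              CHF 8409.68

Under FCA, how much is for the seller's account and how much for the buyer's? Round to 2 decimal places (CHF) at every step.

Seller: CHF 250826.05; buyer: CHF 18691.61

FCA: the seller delivers export-cleared goods to the carrier; the buyer bears costs from that point.
Seller's account: goods 249509.01 + inland to port 1114.02 + export clearance 203.02 = 250826.05
Buyer's account: origin terminal 624.62 + freight 8903.20 + insurance 485.58 + brokerage 268.53 + duty 8409.68 = 18691.61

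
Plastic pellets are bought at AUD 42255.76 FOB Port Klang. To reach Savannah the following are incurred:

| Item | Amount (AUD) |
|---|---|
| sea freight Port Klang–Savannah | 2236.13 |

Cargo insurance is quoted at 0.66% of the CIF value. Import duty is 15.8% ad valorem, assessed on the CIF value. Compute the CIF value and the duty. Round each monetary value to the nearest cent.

CIF value: AUD 44787.49; import duty: AUD 7076.42

Let C be the CIF value. C = FOB price + freight + 0.66% × C
C − 0.66% × C = 42255.76 + 2236.13
0.9934 × C = 44491.89
C = 44491.89 / 0.9934 = 44787.49
Insurance premium = 0.66% × 44787.49 = 295.60
Import duty = 44787.49 × 15.8% = 7076.42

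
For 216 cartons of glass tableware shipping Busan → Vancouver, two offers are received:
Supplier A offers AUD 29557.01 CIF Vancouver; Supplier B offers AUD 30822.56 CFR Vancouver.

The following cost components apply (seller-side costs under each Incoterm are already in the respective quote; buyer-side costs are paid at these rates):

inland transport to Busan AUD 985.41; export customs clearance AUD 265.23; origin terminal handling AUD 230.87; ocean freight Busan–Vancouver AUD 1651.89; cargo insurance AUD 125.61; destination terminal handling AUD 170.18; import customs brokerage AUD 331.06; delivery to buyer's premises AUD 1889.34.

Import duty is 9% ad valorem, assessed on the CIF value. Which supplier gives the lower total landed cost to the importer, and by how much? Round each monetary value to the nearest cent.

Supplier A is cheaper by AUD 1516.37

Supplier A (CIF):
The CIF price already equals the CIF value: 29557.01
Import duty = 29557.01 × 9% = 2660.13
Buyer bears (A): 170.18 + 331.06 + 1889.34 = 2390.58
Landed cost (A) = invoice 29557.01 + 2390.58 + duty 2660.13 = 34607.72
Supplier B (CFR):
CIF value = CFR price + insurance = 30822.56 + 125.61 = 30948.17
Import duty = 30948.17 × 9% = 2785.34
Buyer bears (B): 125.61 + 170.18 + 331.06 + 1889.34 = 2516.19
Landed cost (B) = invoice 30822.56 + 2516.19 + duty 2785.34 = 36124.09
Difference = |34607.72 − 36124.09| = 1516.37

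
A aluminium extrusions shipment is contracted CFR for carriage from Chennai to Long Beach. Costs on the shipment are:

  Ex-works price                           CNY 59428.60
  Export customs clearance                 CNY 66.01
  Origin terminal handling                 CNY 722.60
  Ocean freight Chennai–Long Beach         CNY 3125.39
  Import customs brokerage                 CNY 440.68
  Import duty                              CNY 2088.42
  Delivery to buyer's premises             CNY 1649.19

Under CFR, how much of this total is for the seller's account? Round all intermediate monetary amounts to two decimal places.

Seller's account: CNY 63342.60

CFR: the seller pays costs through ocean freight to the destination port, but not insurance.
Seller's account: goods 59428.60 + export clearance 66.01 + origin terminal 722.60 + freight 3125.39 = 63342.60
Buyer's account: brokerage 440.68 + duty 2088.42 + delivery 1649.19 = 4178.29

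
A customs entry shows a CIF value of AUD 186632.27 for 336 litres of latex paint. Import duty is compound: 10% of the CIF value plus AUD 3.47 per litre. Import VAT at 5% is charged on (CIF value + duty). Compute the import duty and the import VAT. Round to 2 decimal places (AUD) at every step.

Ad valorem component: 186632.27 × 10% = 18663.23
Specific component: 336 × 3.47 = 1165.92
Import duty = 18663.23 + 1165.92 = 19829.15
VAT base = CIF + duty = 186632.27 + 19829.15 = 206461.42
Import VAT = 206461.42 × 5% = 10323.07

Import duty: AUD 19829.15; import VAT: AUD 10323.07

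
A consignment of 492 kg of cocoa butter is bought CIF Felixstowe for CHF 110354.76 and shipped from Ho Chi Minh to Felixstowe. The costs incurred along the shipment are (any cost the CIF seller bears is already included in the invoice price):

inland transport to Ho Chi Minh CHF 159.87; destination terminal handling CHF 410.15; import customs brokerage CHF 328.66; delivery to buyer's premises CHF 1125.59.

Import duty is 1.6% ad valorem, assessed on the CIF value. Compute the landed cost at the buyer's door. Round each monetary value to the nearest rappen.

CIF: the seller pays costs through ocean freight and marine insurance to the destination port.
Already in the invoice (seller's account under CIF): inland to port — exclude.
The CIF price already equals the CIF value: 110354.76
Import duty = 110354.76 × 1.6% = 1765.68
Buyer bears: destination terminal 410.15 + brokerage 328.66 + delivery 1125.59 + duty 1765.68 = 3630.08
Landed cost = invoice 110354.76 + 3630.08 = 113984.84

Total landed cost: CHF 113984.84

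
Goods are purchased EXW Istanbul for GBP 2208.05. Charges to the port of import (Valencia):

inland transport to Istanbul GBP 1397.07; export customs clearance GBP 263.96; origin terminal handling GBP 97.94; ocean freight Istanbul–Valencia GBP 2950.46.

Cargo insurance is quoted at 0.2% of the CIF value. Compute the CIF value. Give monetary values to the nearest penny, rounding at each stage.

Let C be the CIF value. C = EXW price + pre-shipment costs + freight + 0.2% × C
C − 0.2% × C = 2208.05 + 1397.07 + 263.96 + 97.94 + 2950.46
0.998 × C = 6917.48
C = 6917.48 / 0.998 = 6931.34
Insurance premium = 0.2% × 6931.34 = 13.86

CIF value: GBP 6931.34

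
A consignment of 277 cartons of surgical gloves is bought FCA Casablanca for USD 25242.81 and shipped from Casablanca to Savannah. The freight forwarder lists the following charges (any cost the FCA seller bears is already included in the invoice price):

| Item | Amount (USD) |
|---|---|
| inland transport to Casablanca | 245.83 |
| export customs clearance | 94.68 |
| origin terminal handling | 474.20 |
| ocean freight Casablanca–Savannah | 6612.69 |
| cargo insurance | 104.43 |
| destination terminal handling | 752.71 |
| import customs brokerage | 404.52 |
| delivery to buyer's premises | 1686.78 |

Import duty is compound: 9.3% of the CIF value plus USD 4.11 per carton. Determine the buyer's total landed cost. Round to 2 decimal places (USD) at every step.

FCA: the seller delivers export-cleared goods to the carrier; the buyer bears costs from that point.
Already in the invoice (seller's account under FCA): inland to port, export clearance — exclude.
CIF value = FCA price + origin terminal + freight + insurance = 25242.81 + 474.20 + 6612.69 + 104.43 = 32434.13
Ad valorem component: 32434.13 × 9.3% = 3016.37
Specific component: 277 × 4.11 = 1138.47
Import duty = 3016.37 + 1138.47 = 4154.84
Buyer bears: origin terminal 474.20 + freight 6612.69 + insurance 104.43 + destination terminal 752.71 + brokerage 404.52 + delivery 1686.78 + duty 4154.84 = 14190.17
Landed cost = invoice 25242.81 + 14190.17 = 39432.98

Total landed cost: USD 39432.98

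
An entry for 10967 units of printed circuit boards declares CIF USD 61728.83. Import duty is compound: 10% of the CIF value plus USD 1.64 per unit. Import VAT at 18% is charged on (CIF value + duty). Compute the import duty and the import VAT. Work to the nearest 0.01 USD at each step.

Import duty: USD 24158.76; import VAT: USD 15459.77

Ad valorem component: 61728.83 × 10% = 6172.88
Specific component: 10967 × 1.64 = 17985.88
Import duty = 6172.88 + 17985.88 = 24158.76
VAT base = CIF + duty = 61728.83 + 24158.76 = 85887.59
Import VAT = 85887.59 × 18% = 15459.77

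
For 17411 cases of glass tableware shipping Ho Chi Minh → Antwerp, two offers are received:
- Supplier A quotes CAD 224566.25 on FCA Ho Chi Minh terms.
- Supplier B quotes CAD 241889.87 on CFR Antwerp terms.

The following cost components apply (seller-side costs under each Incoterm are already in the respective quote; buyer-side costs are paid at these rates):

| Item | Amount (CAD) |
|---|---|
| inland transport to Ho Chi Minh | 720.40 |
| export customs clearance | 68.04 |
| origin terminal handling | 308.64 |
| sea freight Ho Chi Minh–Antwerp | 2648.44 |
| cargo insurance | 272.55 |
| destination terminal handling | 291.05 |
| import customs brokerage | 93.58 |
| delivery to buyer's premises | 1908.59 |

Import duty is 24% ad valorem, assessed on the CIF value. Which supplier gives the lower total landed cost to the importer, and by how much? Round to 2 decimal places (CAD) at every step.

Supplier A (FCA):
CIF value = FCA price + origin terminal + freight + insurance = 224566.25 + 308.64 + 2648.44 + 272.55 = 227795.88
Import duty = 227795.88 × 24% = 54671.01
Buyer bears (A): 308.64 + 2648.44 + 272.55 + 291.05 + 93.58 + 1908.59 = 5522.85
Landed cost (A) = invoice 224566.25 + 5522.85 + duty 54671.01 = 284760.11
Supplier B (CFR):
CIF value = CFR price + insurance = 241889.87 + 272.55 = 242162.42
Import duty = 242162.42 × 24% = 58118.98
Buyer bears (B): 272.55 + 291.05 + 93.58 + 1908.59 = 2565.77
Landed cost (B) = invoice 241889.87 + 2565.77 + duty 58118.98 = 302574.62
Difference = |284760.11 − 302574.62| = 17814.51

Supplier A is cheaper by CAD 17814.51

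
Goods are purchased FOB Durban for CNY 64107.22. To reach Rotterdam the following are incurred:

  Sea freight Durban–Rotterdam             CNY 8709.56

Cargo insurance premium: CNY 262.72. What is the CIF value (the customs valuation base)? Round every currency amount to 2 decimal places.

CIF value: CNY 73079.50

CIF = FOB price + freight + insurance
CIF = 64107.22 + 8709.56 + 262.72 = 73079.50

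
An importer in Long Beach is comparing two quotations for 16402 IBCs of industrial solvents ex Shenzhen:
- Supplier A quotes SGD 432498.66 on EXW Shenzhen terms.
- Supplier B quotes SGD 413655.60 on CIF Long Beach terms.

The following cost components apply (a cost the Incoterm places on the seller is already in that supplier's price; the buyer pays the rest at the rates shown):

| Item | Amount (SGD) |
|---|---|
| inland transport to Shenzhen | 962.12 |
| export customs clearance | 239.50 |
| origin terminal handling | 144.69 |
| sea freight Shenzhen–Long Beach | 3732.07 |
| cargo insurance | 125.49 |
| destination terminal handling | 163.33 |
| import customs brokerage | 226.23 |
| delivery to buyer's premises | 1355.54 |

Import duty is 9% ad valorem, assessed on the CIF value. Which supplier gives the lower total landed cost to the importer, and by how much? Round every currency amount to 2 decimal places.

Supplier A (EXW):
CIF value = EXW price + inland to port + export clearance + origin terminal + freight + insurance = 432498.66 + 962.12 + 239.50 + 144.69 + 3732.07 + 125.49 = 437702.53
Import duty = 437702.53 × 9% = 39393.23
Buyer bears (A): 962.12 + 239.50 + 144.69 + 3732.07 + 125.49 + 163.33 + 226.23 + 1355.54 = 6948.97
Landed cost (A) = invoice 432498.66 + 6948.97 + duty 39393.23 = 478840.86
Supplier B (CIF):
The CIF price already equals the CIF value: 413655.60
Import duty = 413655.60 × 9% = 37229.00
Buyer bears (B): 163.33 + 226.23 + 1355.54 = 1745.10
Landed cost (B) = invoice 413655.60 + 1745.10 + duty 37229.00 = 452629.70
Difference = |478840.86 − 452629.70| = 26211.16

Supplier B is cheaper by SGD 26211.16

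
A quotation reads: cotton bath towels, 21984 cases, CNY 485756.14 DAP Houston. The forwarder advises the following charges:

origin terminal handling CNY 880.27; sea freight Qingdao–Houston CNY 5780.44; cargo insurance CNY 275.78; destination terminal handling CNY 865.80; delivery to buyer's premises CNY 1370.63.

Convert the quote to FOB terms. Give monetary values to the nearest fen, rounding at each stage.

FOB price: CNY 477463.49

Not relevant to the conversion: origin terminal — on the seller under both DAP and FOB; already in the DAP price and stays in the FOB price.
From DAP to FOB, the seller no longer bears: freight, insurance, destination terminal, delivery.
FOB price = 485756.14 − 5780.44 − 275.78 − 865.80 − 1370.63 = 477463.49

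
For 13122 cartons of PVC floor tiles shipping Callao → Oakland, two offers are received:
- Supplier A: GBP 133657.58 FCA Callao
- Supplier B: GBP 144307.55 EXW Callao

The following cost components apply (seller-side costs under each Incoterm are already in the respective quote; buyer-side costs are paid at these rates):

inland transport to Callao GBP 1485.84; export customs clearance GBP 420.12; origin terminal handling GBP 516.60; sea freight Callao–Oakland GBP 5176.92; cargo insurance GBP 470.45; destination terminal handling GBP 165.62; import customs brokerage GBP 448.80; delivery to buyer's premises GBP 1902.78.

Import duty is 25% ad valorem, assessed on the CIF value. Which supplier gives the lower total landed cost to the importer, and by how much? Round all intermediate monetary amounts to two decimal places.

Supplier A (FCA):
CIF value = FCA price + origin terminal + freight + insurance = 133657.58 + 516.60 + 5176.92 + 470.45 = 139821.55
Import duty = 139821.55 × 25% = 34955.39
Buyer bears (A): 516.60 + 5176.92 + 470.45 + 165.62 + 448.80 + 1902.78 = 8681.17
Landed cost (A) = invoice 133657.58 + 8681.17 + duty 34955.39 = 177294.14
Supplier B (EXW):
CIF value = EXW price + inland to port + export clearance + origin terminal + freight + insurance = 144307.55 + 1485.84 + 420.12 + 516.60 + 5176.92 + 470.45 = 152377.48
Import duty = 152377.48 × 25% = 38094.37
Buyer bears (B): 1485.84 + 420.12 + 516.60 + 5176.92 + 470.45 + 165.62 + 448.80 + 1902.78 = 10587.13
Landed cost (B) = invoice 144307.55 + 10587.13 + duty 38094.37 = 192989.05
Difference = |177294.14 − 192989.05| = 15694.91

Supplier A is cheaper by GBP 15694.91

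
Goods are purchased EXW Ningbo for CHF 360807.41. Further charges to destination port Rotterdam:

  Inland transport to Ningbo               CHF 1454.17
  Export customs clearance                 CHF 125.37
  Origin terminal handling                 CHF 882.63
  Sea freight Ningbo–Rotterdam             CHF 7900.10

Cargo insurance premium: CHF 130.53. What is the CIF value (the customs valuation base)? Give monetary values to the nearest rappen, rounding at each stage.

CIF value: CHF 371300.21

CIF = EXW price + pre-shipment costs + freight + insurance
CIF = 360807.41 + 1454.17 + 125.37 + 882.63 + 7900.10 + 130.53 = 371300.21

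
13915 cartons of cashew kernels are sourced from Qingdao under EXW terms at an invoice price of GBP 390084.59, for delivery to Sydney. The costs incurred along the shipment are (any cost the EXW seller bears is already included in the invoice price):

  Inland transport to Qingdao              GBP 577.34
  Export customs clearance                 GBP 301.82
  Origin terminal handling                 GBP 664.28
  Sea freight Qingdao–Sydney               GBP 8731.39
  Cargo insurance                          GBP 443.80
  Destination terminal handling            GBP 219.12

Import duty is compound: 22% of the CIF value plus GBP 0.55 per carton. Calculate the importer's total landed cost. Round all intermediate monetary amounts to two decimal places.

EXW: the seller makes goods available at their premises; the buyer bears all onward costs.
CIF value = EXW price + inland to port + export clearance + origin terminal + freight + insurance = 390084.59 + 577.34 + 301.82 + 664.28 + 8731.39 + 443.80 = 400803.22
Ad valorem component: 400803.22 × 22% = 88176.71
Specific component: 13915 × 0.55 = 7653.25
Import duty = 88176.71 + 7653.25 = 95829.96
Buyer bears: inland to port 577.34 + export clearance 301.82 + origin terminal 664.28 + freight 8731.39 + insurance 443.80 + destination terminal 219.12 + duty 95829.96 = 106767.71
Landed cost = invoice 390084.59 + 106767.71 = 496852.30

Total landed cost: GBP 496852.30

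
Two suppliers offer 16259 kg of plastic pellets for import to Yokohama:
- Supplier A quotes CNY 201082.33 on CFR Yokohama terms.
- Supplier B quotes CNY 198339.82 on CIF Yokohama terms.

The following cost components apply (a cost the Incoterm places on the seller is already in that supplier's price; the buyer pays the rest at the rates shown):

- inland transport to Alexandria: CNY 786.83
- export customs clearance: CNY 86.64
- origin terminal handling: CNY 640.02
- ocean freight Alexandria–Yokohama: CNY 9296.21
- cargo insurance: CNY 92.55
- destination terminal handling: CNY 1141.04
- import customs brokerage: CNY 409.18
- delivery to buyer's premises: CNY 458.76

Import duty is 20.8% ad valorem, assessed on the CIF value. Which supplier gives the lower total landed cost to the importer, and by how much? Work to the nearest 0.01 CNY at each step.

Supplier A (CFR):
CIF value = CFR price + insurance = 201082.33 + 92.55 = 201174.88
Import duty = 201174.88 × 20.8% = 41844.38
Buyer bears (A): 92.55 + 1141.04 + 409.18 + 458.76 = 2101.53
Landed cost (A) = invoice 201082.33 + 2101.53 + duty 41844.38 = 245028.24
Supplier B (CIF):
The CIF price already equals the CIF value: 198339.82
Import duty = 198339.82 × 20.8% = 41254.68
Buyer bears (B): 1141.04 + 409.18 + 458.76 = 2008.98
Landed cost (B) = invoice 198339.82 + 2008.98 + duty 41254.68 = 241603.48
Difference = |245028.24 − 241603.48| = 3424.76

Supplier B is cheaper by CNY 3424.76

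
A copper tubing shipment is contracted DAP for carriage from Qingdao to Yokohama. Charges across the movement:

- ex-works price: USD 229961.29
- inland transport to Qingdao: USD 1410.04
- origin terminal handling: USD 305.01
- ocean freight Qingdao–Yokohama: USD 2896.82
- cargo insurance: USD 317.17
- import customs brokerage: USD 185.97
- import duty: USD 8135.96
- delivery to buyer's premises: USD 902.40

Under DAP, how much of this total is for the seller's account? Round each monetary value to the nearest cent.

DAP: the seller bears all costs to the named destination except import duty and clearance.
Seller's account: goods 229961.29 + inland to port 1410.04 + origin terminal 305.01 + freight 2896.82 + insurance 317.17 + delivery 902.40 = 235792.73
Buyer's account: brokerage 185.97 + duty 8135.96 = 8321.93

Seller's account: USD 235792.73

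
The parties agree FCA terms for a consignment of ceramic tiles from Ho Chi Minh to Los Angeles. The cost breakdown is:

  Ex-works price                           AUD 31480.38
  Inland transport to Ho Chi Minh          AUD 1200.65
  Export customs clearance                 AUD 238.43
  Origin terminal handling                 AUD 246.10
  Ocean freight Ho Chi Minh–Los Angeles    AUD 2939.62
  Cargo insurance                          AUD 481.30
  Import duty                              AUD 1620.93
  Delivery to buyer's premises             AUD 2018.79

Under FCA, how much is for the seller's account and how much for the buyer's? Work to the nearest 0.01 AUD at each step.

FCA: the seller delivers export-cleared goods to the carrier; the buyer bears costs from that point.
Seller's account: goods 31480.38 + inland to port 1200.65 + export clearance 238.43 = 32919.46
Buyer's account: origin terminal 246.10 + freight 2939.62 + insurance 481.30 + duty 1620.93 + delivery 2018.79 = 7306.74

Seller: AUD 32919.46; buyer: AUD 7306.74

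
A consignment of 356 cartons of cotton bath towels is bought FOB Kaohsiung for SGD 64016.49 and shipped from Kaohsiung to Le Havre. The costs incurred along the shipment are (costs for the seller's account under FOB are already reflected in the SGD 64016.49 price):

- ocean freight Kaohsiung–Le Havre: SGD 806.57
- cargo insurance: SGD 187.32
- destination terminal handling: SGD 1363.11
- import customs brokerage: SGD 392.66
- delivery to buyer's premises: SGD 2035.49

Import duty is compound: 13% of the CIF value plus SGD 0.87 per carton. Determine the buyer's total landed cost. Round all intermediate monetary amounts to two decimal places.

Total landed cost: SGD 77562.71

FOB: the seller bears costs until goods are on board at the origin port; the buyer bears freight, insurance and all costs thereafter.
CIF value = FOB price + freight + insurance = 64016.49 + 806.57 + 187.32 = 65010.38
Ad valorem component: 65010.38 × 13% = 8451.35
Specific component: 356 × 0.87 = 309.72
Import duty = 8451.35 + 309.72 = 8761.07
Buyer bears: freight 806.57 + insurance 187.32 + destination terminal 1363.11 + brokerage 392.66 + delivery 2035.49 + duty 8761.07 = 13546.22
Landed cost = invoice 64016.49 + 13546.22 = 77562.71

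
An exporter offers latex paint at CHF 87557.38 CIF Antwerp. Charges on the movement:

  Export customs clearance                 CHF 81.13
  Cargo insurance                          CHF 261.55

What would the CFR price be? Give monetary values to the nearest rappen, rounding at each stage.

Not relevant to the conversion: export clearance — on the seller under both CIF and CFR; already in the CIF price and stays in the CFR price.
From CIF to CFR, the seller no longer bears: insurance.
CFR price = 87557.38 − 261.55 = 87295.83

CFR price: CHF 87295.83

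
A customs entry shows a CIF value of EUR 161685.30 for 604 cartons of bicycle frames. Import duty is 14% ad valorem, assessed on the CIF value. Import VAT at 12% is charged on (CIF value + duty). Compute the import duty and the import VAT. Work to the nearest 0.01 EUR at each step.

Import duty = 161685.30 × 14% = 22635.94
VAT base = CIF + duty = 161685.30 + 22635.94 = 184321.24
Import VAT = 184321.24 × 12% = 22118.55

Import duty: EUR 22635.94; import VAT: EUR 22118.55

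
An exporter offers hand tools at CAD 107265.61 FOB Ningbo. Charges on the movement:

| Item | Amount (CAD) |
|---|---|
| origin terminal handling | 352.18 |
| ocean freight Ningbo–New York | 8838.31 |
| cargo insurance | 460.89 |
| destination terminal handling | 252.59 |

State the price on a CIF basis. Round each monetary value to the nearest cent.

CIF price: CAD 116564.81

Not relevant to the conversion: origin terminal — on the seller under both FOB and CIF; already in the FOB price and stays in the CIF price. destination terminal — on the buyer under both terms; not part of either seller's price.
From FOB to CIF, the seller additionally bears: freight, insurance.
CIF price = 107265.61 + 8838.31 + 460.89 = 116564.81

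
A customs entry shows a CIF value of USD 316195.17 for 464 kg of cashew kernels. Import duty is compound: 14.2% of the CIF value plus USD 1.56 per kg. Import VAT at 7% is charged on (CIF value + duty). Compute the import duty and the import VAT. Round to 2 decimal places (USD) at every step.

Import duty: USD 45623.55; import VAT: USD 25327.31

Ad valorem component: 316195.17 × 14.2% = 44899.71
Specific component: 464 × 1.56 = 723.84
Import duty = 44899.71 + 723.84 = 45623.55
VAT base = CIF + duty = 316195.17 + 45623.55 = 361818.72
Import VAT = 361818.72 × 7% = 25327.31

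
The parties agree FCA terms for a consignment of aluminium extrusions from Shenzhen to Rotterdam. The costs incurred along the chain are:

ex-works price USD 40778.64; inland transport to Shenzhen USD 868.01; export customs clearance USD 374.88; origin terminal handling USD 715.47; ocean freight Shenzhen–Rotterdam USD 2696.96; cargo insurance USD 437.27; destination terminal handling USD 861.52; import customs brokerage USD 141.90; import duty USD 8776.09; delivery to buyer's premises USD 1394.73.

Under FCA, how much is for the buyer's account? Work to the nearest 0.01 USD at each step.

Buyer's account: USD 15023.94

FCA: the seller delivers export-cleared goods to the carrier; the buyer bears costs from that point.
Seller's account: goods 40778.64 + inland to port 868.01 + export clearance 374.88 = 42021.53
Buyer's account: origin terminal 715.47 + freight 2696.96 + insurance 437.27 + destination terminal 861.52 + brokerage 141.90 + duty 8776.09 + delivery 1394.73 = 15023.94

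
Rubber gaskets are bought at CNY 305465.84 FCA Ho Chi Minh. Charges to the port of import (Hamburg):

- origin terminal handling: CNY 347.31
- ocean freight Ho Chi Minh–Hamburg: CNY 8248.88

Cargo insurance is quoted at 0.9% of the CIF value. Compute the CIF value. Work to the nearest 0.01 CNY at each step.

Let C be the CIF value. C = FCA price + pre-shipment costs + freight + 0.9% × C
C − 0.9% × C = 305465.84 + 347.31 + 8248.88
0.991 × C = 314062.03
C = 314062.03 / 0.991 = 316914.26
Insurance premium = 0.9% × 316914.26 = 2852.23

CIF value: CNY 316914.26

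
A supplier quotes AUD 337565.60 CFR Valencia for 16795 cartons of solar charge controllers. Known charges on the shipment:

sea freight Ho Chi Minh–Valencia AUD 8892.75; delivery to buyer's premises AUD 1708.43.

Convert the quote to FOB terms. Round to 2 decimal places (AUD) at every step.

FOB price: AUD 328672.85

Not relevant to the conversion: delivery — on the buyer under both terms; not part of either seller's price.
From CFR to FOB, the seller no longer bears: freight.
FOB price = 337565.60 − 8892.75 = 328672.85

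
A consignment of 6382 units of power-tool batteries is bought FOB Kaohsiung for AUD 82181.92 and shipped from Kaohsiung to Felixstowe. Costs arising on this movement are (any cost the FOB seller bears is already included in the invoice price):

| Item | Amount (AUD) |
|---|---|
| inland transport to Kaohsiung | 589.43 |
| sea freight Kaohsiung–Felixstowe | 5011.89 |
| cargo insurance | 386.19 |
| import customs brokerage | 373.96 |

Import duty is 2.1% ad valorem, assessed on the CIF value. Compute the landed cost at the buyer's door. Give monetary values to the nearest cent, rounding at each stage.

FOB: the seller bears costs until goods are on board at the origin port; the buyer bears freight, insurance and all costs thereafter.
Already in the invoice (seller's account under FOB): inland to port — exclude.
CIF value = FOB price + freight + insurance = 82181.92 + 5011.89 + 386.19 = 87580.00
Import duty = 87580.00 × 2.1% = 1839.18
Buyer bears: freight 5011.89 + insurance 386.19 + brokerage 373.96 + duty 1839.18 = 7611.22
Landed cost = invoice 82181.92 + 7611.22 = 89793.14

Total landed cost: AUD 89793.14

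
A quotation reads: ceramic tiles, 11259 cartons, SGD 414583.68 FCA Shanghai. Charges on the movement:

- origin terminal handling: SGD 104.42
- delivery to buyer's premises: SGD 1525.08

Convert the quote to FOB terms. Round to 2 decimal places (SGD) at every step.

Not relevant to the conversion: delivery — on the buyer under both terms; not part of either seller's price.
From FCA to FOB, the seller additionally bears: origin terminal.
FOB price = 414583.68 + 104.42 = 414688.10

FOB price: SGD 414688.10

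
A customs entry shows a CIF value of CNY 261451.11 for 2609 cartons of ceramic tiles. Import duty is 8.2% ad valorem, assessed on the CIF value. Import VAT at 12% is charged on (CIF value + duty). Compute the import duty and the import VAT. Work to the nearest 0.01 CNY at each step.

Import duty = 261451.11 × 8.2% = 21438.99
VAT base = CIF + duty = 261451.11 + 21438.99 = 282890.10
Import VAT = 282890.10 × 12% = 33946.81

Import duty: CNY 21438.99; import VAT: CNY 33946.81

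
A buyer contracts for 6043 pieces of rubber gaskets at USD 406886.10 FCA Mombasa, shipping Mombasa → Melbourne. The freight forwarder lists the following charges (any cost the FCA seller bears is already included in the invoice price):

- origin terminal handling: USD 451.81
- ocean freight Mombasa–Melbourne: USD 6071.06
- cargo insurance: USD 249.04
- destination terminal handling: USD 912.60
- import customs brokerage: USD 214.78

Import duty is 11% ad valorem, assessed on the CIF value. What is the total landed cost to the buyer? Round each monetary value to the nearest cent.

Total landed cost: USD 460287.77

FCA: the seller delivers export-cleared goods to the carrier; the buyer bears costs from that point.
CIF value = FCA price + origin terminal + freight + insurance = 406886.10 + 451.81 + 6071.06 + 249.04 = 413658.01
Import duty = 413658.01 × 11% = 45502.38
Buyer bears: origin terminal 451.81 + freight 6071.06 + insurance 249.04 + destination terminal 912.60 + brokerage 214.78 + duty 45502.38 = 53401.67
Landed cost = invoice 406886.10 + 53401.67 = 460287.77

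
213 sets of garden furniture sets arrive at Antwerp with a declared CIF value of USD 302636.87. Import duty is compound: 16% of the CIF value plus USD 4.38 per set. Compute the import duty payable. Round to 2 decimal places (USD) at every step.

Ad valorem component: 302636.87 × 16% = 48421.90
Specific component: 213 × 4.38 = 932.94
Import duty = 48421.90 + 932.94 = 49354.84

Import duty: USD 49354.84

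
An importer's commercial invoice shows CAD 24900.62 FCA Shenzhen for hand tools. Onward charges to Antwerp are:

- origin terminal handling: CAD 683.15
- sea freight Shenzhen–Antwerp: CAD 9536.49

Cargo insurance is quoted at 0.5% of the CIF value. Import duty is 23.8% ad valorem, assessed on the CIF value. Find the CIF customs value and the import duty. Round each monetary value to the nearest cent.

Let C be the CIF value. C = FCA price + pre-shipment costs + freight + 0.5% × C
C − 0.5% × C = 24900.62 + 683.15 + 9536.49
0.995 × C = 35120.26
C = 35120.26 / 0.995 = 35296.74
Insurance premium = 0.5% × 35296.74 = 176.48
Import duty = 35296.74 × 23.8% = 8400.62

CIF value: CAD 35296.74; import duty: CAD 8400.62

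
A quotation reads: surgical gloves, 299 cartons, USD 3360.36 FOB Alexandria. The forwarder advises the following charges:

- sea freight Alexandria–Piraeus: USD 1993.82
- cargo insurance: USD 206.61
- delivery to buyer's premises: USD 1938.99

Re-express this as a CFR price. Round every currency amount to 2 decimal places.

CFR price: USD 5354.18

Not relevant to the conversion: insurance, delivery — on the buyer under both terms; not part of either seller's price.
From FOB to CFR, the seller additionally bears: freight.
CFR price = 3360.36 + 1993.82 = 5354.18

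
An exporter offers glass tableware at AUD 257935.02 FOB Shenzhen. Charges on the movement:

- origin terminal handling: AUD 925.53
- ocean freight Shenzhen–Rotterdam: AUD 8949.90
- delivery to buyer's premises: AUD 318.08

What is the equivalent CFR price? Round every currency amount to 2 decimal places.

CFR price: AUD 266884.92

Not relevant to the conversion: origin terminal — on the seller under both FOB and CFR; already in the FOB price and stays in the CFR price. delivery — on the buyer under both terms; not part of either seller's price.
From FOB to CFR, the seller additionally bears: freight.
CFR price = 257935.02 + 8949.90 = 266884.92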